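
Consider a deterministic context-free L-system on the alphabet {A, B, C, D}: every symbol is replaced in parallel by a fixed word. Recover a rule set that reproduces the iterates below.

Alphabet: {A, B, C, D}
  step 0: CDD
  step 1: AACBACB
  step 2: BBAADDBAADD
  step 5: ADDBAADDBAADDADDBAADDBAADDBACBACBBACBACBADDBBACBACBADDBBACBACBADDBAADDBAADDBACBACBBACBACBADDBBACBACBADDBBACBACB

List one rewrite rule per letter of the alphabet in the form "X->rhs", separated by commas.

A->B, B->ADD, C->A, D->ACB

  step 1 ⇒ step 2: AACBACB ⇒ B·B·A·ADD·B·A·ADD
    A ↦ B
    B ↦ ADD
    C ↦ A
  step 0 ⇒ step 1: CDD ⇒ A·ACB·ACB
    D ↦ ACB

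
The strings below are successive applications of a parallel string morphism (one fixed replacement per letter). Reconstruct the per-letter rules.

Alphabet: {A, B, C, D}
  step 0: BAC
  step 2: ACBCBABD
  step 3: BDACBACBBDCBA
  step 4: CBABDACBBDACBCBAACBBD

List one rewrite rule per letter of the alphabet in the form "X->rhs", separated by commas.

A->BD, B->CB, C->A, D->A

  step 3 ⇒ step 4: BDACBACBBDCBA ⇒ CB·A·BD·A·CB·BD·A·CB·CB·A·A·CB·BD
    A ↦ BD
    B ↦ CB
    C ↦ A
    D ↦ A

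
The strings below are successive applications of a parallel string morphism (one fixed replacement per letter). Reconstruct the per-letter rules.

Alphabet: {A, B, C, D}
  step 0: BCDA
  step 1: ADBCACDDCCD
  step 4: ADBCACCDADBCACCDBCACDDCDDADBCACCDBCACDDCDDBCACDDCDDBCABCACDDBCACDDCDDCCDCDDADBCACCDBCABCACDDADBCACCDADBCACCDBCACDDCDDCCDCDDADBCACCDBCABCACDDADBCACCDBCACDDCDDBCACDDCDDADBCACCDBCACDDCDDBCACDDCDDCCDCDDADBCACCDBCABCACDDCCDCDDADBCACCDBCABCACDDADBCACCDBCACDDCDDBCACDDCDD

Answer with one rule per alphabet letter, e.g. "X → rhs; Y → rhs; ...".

  step 0 ⇒ step 1: BCDA ⇒ AD·BCA·CDD·CCD
    A ↦ CCD
    B ↦ AD
    C ↦ BCA
    D ↦ CDD

A->CCD, B->AD, C->BCA, D->CDD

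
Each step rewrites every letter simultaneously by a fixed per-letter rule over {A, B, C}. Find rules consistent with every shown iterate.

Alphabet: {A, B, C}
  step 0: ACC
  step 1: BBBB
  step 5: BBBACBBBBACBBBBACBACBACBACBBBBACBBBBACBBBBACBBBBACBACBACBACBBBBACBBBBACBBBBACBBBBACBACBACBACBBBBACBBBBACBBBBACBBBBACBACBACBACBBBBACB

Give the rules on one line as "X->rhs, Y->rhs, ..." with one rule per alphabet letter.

  step 0 ⇒ step 1: ACC ⇒ BB·B·B
    A ↦ BB
    C ↦ B
    B ↦ ACB  (constrained at step 1)

A->BB, B->ACB, C->B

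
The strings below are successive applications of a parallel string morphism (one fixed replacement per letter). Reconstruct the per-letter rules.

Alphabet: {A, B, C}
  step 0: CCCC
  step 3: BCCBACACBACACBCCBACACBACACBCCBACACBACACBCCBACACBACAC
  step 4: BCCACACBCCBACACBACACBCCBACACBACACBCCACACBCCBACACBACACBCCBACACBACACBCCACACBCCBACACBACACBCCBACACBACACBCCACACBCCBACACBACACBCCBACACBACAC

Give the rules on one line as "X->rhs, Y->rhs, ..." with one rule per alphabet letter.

A->BAC, B->BCC, C->AC

  step 3 ⇒ step 4: BCCBACACBACACBCCBACACBACACBCCBACACBACACBCCBACACBACAC ⇒ BCC·AC·AC·BCC·BAC·AC·BAC·AC·BCC·BAC·AC·BAC·AC·BCC·AC·AC·BCC·BAC·AC·BAC·AC·BCC·BAC·AC·BAC·AC·BCC·AC·AC·BCC·BAC·AC·BAC·AC·BCC·BAC·AC·BAC·AC·BCC·AC·AC·BCC·BAC·AC·BAC·AC·BCC·BAC·AC·BAC·AC
    A ↦ BAC
    B ↦ BCC
    C ↦ AC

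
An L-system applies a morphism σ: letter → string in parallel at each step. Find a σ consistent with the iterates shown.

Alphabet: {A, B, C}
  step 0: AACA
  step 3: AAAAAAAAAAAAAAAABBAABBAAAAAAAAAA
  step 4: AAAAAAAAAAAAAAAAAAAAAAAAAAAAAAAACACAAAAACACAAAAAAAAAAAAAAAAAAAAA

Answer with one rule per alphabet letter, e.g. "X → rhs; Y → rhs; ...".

A->AA, B->CA, C->BB

  step 3 ⇒ step 4: AAAAAAAAAAAAAAAABBAABBAAAAAAAAAA ⇒ AA·AA·AA·AA·AA·AA·AA·AA·AA·AA·AA·AA·AA·AA·AA·AA·CA·CA·AA·AA·CA·CA·AA·AA·AA·AA·AA·AA·AA·AA·AA·AA
    A ↦ AA
    B ↦ CA
    C ↦ BB  (constrained at step 0)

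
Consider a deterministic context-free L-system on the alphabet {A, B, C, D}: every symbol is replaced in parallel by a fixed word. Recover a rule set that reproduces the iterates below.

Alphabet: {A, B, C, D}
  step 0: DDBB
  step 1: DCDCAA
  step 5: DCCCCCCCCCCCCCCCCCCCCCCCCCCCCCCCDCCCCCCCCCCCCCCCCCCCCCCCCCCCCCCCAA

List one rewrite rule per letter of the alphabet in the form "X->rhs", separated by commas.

  step 0 ⇒ step 1: DDBB ⇒ DC·DC·A·A
    B ↦ A
    D ↦ DC
    A ↦ B  (constrained at step 1)
    C ↦ CC  (constrained at step 1)

A->B, B->A, C->CC, D->DC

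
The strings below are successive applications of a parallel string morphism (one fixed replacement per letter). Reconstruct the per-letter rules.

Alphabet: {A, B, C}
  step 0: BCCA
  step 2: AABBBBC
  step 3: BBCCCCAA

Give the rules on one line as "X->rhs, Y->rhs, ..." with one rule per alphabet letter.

  step 2 ⇒ step 3: AABBBBC ⇒ B·B·C·C·C·C·AA
    A ↦ B
    B ↦ C
    C ↦ AA

A->B, B->C, C->AA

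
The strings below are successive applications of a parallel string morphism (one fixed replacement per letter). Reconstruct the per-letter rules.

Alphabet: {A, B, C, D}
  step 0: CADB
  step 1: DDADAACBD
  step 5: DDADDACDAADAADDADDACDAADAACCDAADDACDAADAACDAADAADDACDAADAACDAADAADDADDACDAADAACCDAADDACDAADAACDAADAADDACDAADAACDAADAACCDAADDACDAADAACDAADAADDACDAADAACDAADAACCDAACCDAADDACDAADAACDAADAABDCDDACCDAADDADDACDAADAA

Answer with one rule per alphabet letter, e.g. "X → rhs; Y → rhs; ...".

A->DAA, B->BD, C->DDA, D->C

  step 0 ⇒ step 1: CADB ⇒ DDA·DAA·C·BD
    A ↦ DAA
    B ↦ BD
    C ↦ DDA
    D ↦ C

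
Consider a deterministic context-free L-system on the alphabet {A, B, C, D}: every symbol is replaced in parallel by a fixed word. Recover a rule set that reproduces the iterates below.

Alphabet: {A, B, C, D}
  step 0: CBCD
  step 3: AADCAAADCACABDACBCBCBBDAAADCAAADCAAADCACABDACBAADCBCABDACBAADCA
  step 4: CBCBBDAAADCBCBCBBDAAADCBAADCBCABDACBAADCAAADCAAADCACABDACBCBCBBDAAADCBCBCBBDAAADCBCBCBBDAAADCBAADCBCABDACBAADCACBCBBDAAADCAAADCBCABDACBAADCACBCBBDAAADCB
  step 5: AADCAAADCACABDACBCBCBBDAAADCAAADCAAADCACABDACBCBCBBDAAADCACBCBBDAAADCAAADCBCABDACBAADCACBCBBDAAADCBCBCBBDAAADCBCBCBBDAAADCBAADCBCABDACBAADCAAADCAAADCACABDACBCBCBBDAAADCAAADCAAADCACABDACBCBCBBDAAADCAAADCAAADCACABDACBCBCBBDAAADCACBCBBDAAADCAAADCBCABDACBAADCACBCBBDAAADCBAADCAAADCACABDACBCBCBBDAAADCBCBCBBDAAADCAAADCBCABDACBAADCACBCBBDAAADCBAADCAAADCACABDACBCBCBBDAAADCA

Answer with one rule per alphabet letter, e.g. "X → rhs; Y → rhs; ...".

A->CB, B->CA, C->AAD, D->BDA

  step 4 ⇒ step 5: CBCBBDAAADCBCBCBBDAAADCBAADCBCABDACBAADCAAADCAAADCACABDACBCBCBBDAAADCBCBCBBDAAADCBCBCBBDAAADCBAADCBCABDACBAADCACBCBBDAAADCAAADCBCABDACBAADCACBCBBDAAADCB ⇒ AAD·CA·AAD·CA·CA·BDA·CB·CB·CB·BDA·AAD·CA·AAD·CA·AAD·CA·CA·BDA·CB·CB·CB·BDA·AAD·CA·CB·CB·BDA·AAD·CA·AAD·CB·CA·BDA·CB·AAD·CA·CB·CB·BDA·AAD·CB·CB·CB·BDA·AAD·CB·CB·CB·BDA·AAD·CB·AAD·CB·CA·BDA·CB·AAD·CA·AAD·CA·AAD·CA·CA·BDA·CB·CB·CB·BDA·AAD·CA·AAD·CA·AAD·CA·CA·BDA·CB·CB·CB·BDA·AAD·CA·AAD·CA·AAD·CA·CA·BDA·CB·CB·CB·BDA·AAD·CA·CB·CB·BDA·AAD·CA·AAD·CB·CA·BDA·CB·AAD·CA·CB·CB·BDA·AAD·CB·AAD·CA·AAD·CA·CA·BDA·CB·CB·CB·BDA·AAD·CB·CB·CB·BDA·AAD·CA·AAD·CB·CA·BDA·CB·AAD·CA·CB·CB·BDA·AAD·CB·AAD·CA·AAD·CA·CA·BDA·CB·CB·CB·BDA·AAD·CA
    A ↦ CB
    B ↦ CA
    C ↦ AAD
    D ↦ BDA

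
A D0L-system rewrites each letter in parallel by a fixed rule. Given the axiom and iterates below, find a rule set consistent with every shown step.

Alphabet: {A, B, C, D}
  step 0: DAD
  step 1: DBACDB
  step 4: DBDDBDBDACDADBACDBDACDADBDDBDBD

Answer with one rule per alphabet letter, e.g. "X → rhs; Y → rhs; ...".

A->AC, B->D, C->DA, D->DB

  step 0 ⇒ step 1: DAD ⇒ DB·AC·DB
    A ↦ AC
    D ↦ DB
    B ↦ D  (constrained at step 1)
    C ↦ DA  (constrained at step 1)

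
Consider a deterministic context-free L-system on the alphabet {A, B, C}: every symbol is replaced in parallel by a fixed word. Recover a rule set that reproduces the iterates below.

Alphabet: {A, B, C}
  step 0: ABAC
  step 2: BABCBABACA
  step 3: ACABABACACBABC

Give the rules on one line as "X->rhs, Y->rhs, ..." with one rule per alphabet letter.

  step 2 ⇒ step 3: BABCBABACA ⇒ A·C·A·BAB·A·C·A·C·BAB·C
    A ↦ C
    B ↦ A
    C ↦ BAB

A->C, B->A, C->BAB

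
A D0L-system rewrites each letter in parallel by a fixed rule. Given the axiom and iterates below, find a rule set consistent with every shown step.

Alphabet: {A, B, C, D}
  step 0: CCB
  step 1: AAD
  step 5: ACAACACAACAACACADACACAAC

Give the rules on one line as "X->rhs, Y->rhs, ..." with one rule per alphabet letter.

A->AC, B->D, C->A, D->BA

  step 0 ⇒ step 1: CCB ⇒ A·A·D
    B ↦ D
    C ↦ A
    A ↦ AC  (constrained at step 1)
    D ↦ BA  (constrained at step 1)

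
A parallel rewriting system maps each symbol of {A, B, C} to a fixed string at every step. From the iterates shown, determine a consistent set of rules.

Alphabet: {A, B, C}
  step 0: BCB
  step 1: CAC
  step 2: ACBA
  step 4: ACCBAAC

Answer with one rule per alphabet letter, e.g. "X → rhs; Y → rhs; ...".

A->CB, B->C, C->A

  step 1 ⇒ step 2: CAC ⇒ A·CB·A
    A ↦ CB
    C ↦ A
  step 0 ⇒ step 1: BCB ⇒ C·A·C
    B ↦ C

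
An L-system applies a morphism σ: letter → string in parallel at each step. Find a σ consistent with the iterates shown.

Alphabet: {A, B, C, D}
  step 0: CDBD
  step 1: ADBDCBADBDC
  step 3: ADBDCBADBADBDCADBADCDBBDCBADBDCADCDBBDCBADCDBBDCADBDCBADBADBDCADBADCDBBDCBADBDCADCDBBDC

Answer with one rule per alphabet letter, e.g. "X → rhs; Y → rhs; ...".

  step 0 ⇒ step 1: CDBD ⇒ AD·BDC·BAD·BDC
    B ↦ BAD
    C ↦ AD
    D ↦ BDC
    A ↦ CDB  (constrained at step 1)

A->CDB, B->BAD, C->AD, D->BDC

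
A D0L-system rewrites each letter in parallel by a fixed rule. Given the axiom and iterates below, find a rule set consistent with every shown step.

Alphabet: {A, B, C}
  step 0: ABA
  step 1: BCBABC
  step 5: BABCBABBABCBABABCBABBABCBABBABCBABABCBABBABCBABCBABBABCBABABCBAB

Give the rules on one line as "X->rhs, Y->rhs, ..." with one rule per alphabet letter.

A->BC, B->BA, C->B

  step 0 ⇒ step 1: ABA ⇒ BC·BA·BC
    A ↦ BC
    B ↦ BA
    C ↦ B  (constrained at step 1)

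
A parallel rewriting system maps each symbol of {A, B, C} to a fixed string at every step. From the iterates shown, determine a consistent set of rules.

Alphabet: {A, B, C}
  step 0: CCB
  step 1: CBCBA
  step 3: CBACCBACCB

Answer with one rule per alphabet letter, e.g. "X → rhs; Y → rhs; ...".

  step 0 ⇒ step 1: CCB ⇒ CB·CB·A
    B ↦ A
    C ↦ CB
    A ↦ C  (constrained at step 1)

A->C, B->A, C->CB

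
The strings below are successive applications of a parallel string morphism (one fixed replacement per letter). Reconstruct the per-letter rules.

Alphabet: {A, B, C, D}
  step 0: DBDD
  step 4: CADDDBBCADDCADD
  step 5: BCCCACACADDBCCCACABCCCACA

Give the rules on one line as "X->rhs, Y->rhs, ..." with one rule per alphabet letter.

A->CC, B->D, C->B, D->CA

  step 4 ⇒ step 5: CADDDBBCADDCADD ⇒ B·CC·CA·CA·CA·D·D·B·CC·CA·CA·B·CC·CA·CA
    A ↦ CC
    B ↦ D
    C ↦ B
    D ↦ CA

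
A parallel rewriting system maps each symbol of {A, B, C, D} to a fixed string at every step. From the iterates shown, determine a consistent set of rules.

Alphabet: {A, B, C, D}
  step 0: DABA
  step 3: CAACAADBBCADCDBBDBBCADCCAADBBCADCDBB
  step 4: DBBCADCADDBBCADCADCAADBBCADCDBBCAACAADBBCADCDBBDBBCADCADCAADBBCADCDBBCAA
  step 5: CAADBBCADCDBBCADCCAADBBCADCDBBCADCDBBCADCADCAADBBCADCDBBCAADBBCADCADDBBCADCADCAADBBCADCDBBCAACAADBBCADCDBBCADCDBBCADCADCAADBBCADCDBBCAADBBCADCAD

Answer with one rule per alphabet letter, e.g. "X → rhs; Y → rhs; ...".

A->CAD, B->A, C->DBB, D->C

  step 4 ⇒ step 5: DBBCADCADDBBCADCADCAADBBCADCDBBCAACAADBBCADCDBBDBBCADCADCAADBBCADCDBBCAA ⇒ C·A·A·DBB·CAD·C·DBB·CAD·C·C·A·A·DBB·CAD·C·DBB·CAD·C·DBB·CAD·CAD·C·A·A·DBB·CAD·C·DBB·C·A·A·DBB·CAD·CAD·DBB·CAD·CAD·C·A·A·DBB·CAD·C·DBB·C·A·A·C·A·A·DBB·CAD·C·DBB·CAD·C·DBB·CAD·CAD·C·A·A·DBB·CAD·C·DBB·C·A·A·DBB·CAD·CAD
    A ↦ CAD
    B ↦ A
    C ↦ DBB
    D ↦ C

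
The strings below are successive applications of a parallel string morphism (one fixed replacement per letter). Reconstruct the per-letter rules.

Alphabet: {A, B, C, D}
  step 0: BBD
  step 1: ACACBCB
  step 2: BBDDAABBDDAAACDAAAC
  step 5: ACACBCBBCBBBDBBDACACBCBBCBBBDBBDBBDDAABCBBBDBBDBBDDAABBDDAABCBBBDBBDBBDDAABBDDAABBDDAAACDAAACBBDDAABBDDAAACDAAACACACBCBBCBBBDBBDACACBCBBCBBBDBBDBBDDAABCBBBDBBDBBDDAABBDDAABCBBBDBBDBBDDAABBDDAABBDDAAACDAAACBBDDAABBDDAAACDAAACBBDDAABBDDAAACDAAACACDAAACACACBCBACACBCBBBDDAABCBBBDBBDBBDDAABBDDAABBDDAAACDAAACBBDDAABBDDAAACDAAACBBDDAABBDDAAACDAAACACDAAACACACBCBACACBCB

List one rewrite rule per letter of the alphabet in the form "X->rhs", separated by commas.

  step 1 ⇒ step 2: ACACBCB ⇒ BBD·DAA·BBD·DAA·AC·DAA·AC
    A ↦ BBD
    B ↦ AC
    C ↦ DAA
  step 0 ⇒ step 1: BBD ⇒ AC·AC·BCB
    D ↦ BCB

A->BBD, B->AC, C->DAA, D->BCB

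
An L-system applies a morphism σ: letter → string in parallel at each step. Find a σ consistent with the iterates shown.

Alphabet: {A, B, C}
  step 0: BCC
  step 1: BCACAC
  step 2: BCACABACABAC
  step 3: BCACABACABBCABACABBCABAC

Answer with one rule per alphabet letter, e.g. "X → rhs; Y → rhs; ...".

  step 2 ⇒ step 3: BCACABACABAC ⇒ BC·AC·AB·AC·AB·BC·AB·AC·AB·BC·AB·AC
    A ↦ AB
    B ↦ BC
    C ↦ AC

A->AB, B->BC, C->AC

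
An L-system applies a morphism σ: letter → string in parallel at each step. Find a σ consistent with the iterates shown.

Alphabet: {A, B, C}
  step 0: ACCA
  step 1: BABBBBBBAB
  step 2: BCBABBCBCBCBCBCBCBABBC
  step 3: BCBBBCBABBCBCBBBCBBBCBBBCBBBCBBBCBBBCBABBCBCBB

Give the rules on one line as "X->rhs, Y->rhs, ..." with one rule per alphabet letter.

  step 2 ⇒ step 3: BCBABBCBCBCBCBCBCBABBC ⇒ BC·BB·BC·BAB·BC·BC·BB·BC·BB·BC·BB·BC·BB·BC·BB·BC·BB·BC·BAB·BC·BC·BB
    A ↦ BAB
    B ↦ BC
    C ↦ BB

A->BAB, B->BC, C->BB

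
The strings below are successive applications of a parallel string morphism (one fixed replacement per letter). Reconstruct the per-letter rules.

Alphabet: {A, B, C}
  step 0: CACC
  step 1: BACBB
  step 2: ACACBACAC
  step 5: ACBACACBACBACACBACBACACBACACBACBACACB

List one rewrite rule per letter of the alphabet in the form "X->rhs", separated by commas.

A->AC, B->AC, C->B

  step 1 ⇒ step 2: BACBB ⇒ AC·AC·B·AC·AC
    A ↦ AC
    B ↦ AC
    C ↦ B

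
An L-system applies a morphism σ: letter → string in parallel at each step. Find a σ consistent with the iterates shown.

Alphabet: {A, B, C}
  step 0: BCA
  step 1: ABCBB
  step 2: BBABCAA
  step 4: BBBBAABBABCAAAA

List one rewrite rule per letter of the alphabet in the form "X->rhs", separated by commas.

  step 1 ⇒ step 2: ABCBB ⇒ BB·A·BC·A·A
    A ↦ BB
    B ↦ A
    C ↦ BC

A->BB, B->A, C->BC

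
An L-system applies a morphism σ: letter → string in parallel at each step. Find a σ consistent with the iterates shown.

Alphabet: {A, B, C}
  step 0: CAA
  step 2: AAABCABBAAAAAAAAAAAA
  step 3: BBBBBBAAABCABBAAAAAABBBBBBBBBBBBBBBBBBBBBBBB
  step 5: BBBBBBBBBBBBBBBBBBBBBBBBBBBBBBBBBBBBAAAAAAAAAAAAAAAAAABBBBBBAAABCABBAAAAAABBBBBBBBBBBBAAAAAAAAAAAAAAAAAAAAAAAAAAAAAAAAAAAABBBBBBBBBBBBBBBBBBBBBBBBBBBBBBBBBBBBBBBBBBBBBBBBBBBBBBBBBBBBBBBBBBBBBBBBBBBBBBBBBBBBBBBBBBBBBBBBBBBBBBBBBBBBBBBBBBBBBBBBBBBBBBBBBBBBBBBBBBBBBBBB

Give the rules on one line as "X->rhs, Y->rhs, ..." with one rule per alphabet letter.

A->BB, B->AAA, C->BCA

  step 2 ⇒ step 3: AAABCABBAAAAAAAAAAAA ⇒ BB·BB·BB·AAA·BCA·BB·AAA·AAA·BB·BB·BB·BB·BB·BB·BB·BB·BB·BB·BB·BB
    A ↦ BB
    B ↦ AAA
    C ↦ BCA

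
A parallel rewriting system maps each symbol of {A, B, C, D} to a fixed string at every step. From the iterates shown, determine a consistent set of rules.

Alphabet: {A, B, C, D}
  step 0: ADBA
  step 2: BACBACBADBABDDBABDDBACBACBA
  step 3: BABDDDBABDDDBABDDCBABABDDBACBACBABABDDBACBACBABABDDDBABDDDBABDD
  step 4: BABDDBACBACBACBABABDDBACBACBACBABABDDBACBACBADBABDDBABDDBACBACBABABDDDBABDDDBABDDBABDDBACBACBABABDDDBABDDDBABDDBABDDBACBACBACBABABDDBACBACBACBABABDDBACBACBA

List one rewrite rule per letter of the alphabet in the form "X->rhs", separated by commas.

  step 3 ⇒ step 4: BABDDDBABDDDBABDDCBABABDDBACBACBABABDDBACBACBABABDDDBABDDDBABDD ⇒ BA·BDD·BA·CBA·CBA·CBA·BA·BDD·BA·CBA·CBA·CBA·BA·BDD·BA·CBA·CBA·D·BA·BDD·BA·BDD·BA·CBA·CBA·BA·BDD·D·BA·BDD·D·BA·BDD·BA·BDD·BA·CBA·CBA·BA·BDD·D·BA·BDD·D·BA·BDD·BA·BDD·BA·CBA·CBA·CBA·BA·BDD·BA·CBA·CBA·CBA·BA·BDD·BA·CBA·CBA
    A ↦ BDD
    B ↦ BA
    C ↦ D
    D ↦ CBA

A->BDD, B->BA, C->D, D->CBA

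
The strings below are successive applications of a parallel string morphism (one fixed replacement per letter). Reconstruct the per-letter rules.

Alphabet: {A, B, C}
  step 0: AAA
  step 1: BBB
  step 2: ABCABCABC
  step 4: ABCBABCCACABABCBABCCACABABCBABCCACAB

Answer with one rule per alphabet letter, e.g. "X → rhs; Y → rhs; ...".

A->B, B->ABC, C->CA

  step 1 ⇒ step 2: BBB ⇒ ABC·ABC·ABC
    B ↦ ABC
  step 0 ⇒ step 1: AAA ⇒ B·B·B
    A ↦ B
    C ↦ CA  (constrained at step 2)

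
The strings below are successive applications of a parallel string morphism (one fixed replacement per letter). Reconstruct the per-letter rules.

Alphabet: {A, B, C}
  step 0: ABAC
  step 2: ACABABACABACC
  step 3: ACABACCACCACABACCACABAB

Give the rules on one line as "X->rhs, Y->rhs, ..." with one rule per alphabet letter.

A->AC, B->C, C->AB

  step 2 ⇒ step 3: ACABABACABACC ⇒ AC·AB·AC·C·AC·C·AC·AB·AC·C·AC·AB·AB
    A ↦ AC
    B ↦ C
    C ↦ AB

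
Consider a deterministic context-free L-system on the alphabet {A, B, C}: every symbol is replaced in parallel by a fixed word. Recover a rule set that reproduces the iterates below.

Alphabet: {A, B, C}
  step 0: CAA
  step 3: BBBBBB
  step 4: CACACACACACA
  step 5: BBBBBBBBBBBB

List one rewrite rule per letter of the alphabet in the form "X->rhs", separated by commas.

  step 4 ⇒ step 5: CACACACACACA ⇒ B·B·B·B·B·B·B·B·B·B·B·B
    A ↦ B
    C ↦ B
  step 3 ⇒ step 4: BBBBBB ⇒ CA·CA·CA·CA·CA·CA
    B ↦ CA

A->B, B->CA, C->B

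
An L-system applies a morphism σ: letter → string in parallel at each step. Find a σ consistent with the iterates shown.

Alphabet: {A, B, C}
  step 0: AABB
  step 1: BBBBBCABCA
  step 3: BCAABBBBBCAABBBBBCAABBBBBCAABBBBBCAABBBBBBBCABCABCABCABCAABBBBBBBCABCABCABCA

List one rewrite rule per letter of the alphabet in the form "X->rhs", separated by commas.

  step 0 ⇒ step 1: AABB ⇒ BB·BB·BCA·BCA
    A ↦ BB
    B ↦ BCA
    C ↦ ABB  (constrained at step 1)

A->BB, B->BCA, C->ABB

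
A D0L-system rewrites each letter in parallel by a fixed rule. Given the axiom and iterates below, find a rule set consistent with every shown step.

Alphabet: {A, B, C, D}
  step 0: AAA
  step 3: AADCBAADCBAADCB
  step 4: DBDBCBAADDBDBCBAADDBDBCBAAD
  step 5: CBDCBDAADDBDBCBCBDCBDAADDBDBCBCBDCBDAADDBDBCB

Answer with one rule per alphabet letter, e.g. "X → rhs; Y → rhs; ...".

A->DB, B->D, C->AA, D->CB

  step 4 ⇒ step 5: DBDBCBAADDBDBCBAADDBDBCBAAD ⇒ CB·D·CB·D·AA·D·DB·DB·CB·CB·D·CB·D·AA·D·DB·DB·CB·CB·D·CB·D·AA·D·DB·DB·CB
    A ↦ DB
    B ↦ D
    C ↦ AA
    D ↦ CB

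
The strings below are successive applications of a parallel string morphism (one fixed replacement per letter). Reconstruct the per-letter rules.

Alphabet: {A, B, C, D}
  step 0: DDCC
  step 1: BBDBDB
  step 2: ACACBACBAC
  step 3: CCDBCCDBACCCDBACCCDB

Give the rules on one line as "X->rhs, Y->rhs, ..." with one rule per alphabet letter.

  step 2 ⇒ step 3: ACACBACBAC ⇒ CC·DB·CC·DB·AC·CC·DB·AC·CC·DB
    A ↦ CC
    B ↦ AC
    C ↦ DB
  step 0 ⇒ step 1: DDCC ⇒ B·B·DB·DB
    D ↦ B

A->CC, B->AC, C->DB, D->B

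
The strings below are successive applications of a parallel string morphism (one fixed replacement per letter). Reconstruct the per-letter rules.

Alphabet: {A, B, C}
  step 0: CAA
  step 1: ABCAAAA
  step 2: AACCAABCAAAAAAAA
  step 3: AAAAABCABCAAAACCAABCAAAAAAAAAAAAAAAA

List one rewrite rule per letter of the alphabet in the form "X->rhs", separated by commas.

  step 2 ⇒ step 3: AACCAABCAAAAAAAA ⇒ AA·AA·ABC·ABC·AA·AA·CCA·ABC·AA·AA·AA·AA·AA·AA·AA·AA
    A ↦ AA
    B ↦ CCA
    C ↦ ABC

A->AA, B->CCA, C->ABC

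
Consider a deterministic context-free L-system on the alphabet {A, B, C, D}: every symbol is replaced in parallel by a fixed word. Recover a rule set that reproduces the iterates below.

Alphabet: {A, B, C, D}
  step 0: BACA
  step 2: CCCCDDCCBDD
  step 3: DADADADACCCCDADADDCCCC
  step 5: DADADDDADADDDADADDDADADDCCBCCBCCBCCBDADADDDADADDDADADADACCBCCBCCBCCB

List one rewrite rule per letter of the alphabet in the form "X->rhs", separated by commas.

  step 2 ⇒ step 3: CCCCDDCCBDD ⇒ DA·DA·DA·DA·CC·CC·DA·DA·DD·CC·CC
    B ↦ DD
    C ↦ DA
    D ↦ CC
    A ↦ B  (constrained at step 0)

A->B, B->DD, C->DA, D->CC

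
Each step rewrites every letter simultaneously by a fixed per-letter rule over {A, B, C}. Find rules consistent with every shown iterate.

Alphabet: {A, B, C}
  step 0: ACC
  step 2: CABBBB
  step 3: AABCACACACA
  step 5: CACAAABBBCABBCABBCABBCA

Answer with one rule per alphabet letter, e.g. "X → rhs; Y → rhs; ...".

A->B, B->CA, C->AA

  step 2 ⇒ step 3: CABBBB ⇒ AA·B·CA·CA·CA·CA
    A ↦ B
    B ↦ CA
    C ↦ AA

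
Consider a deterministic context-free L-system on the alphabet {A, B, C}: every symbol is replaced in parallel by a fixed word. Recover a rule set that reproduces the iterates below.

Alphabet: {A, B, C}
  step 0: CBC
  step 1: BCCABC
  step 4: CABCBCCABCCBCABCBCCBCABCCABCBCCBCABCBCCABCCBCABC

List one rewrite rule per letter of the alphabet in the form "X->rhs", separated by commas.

  step 0 ⇒ step 1: CBC ⇒ BC·CA·BC
    B ↦ CA
    C ↦ BC
    A ↦ CB  (constrained at step 1)

A->CB, B->CA, C->BC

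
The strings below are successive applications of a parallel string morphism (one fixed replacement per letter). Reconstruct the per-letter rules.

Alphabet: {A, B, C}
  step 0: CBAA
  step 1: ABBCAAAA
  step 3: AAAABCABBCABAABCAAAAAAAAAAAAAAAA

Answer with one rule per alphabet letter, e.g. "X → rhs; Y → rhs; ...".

A->AA, B->BC, C->AB

  step 0 ⇒ step 1: CBAA ⇒ AB·BC·AA·AA
    A ↦ AA
    B ↦ BC
    C ↦ AB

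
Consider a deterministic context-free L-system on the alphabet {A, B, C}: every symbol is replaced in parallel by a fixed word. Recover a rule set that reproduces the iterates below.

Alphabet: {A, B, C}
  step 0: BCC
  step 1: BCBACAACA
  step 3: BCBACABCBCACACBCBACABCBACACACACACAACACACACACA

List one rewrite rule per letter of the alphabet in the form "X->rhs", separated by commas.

  step 0 ⇒ step 1: BCC ⇒ BCB·ACA·ACA
    B ↦ BCB
    C ↦ ACA
    A ↦ C  (constrained at step 1)

A->C, B->BCB, C->ACA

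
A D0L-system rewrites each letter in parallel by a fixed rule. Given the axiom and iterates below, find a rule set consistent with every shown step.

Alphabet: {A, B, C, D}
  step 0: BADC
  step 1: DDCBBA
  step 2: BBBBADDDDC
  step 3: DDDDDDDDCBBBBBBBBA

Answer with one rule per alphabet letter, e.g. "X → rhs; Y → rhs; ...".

  step 2 ⇒ step 3: BBBBADDDDC ⇒ DD·DD·DD·DD·C·BB·BB·BB·BB·A
    A ↦ C
    B ↦ DD
    C ↦ A
    D ↦ BB

A->C, B->DD, C->A, D->BB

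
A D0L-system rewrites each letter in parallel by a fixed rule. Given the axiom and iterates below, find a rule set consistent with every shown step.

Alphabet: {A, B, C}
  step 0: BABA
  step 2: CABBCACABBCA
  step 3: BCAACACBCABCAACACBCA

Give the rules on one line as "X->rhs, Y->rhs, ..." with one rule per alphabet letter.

A->CA, B->AC, C->B

  step 2 ⇒ step 3: CABBCACABBCA ⇒ B·CA·AC·AC·B·CA·B·CA·AC·AC·B·CA
    A ↦ CA
    B ↦ AC
    C ↦ B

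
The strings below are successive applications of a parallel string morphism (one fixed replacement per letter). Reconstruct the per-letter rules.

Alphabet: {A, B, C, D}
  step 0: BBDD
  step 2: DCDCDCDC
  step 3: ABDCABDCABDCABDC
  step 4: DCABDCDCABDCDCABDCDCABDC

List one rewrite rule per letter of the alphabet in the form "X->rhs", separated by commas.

A->D, B->C, C->DC, D->AB

  step 3 ⇒ step 4: ABDCABDCABDCABDC ⇒ D·C·AB·DC·D·C·AB·DC·D·C·AB·DC·D·C·AB·DC
    A ↦ D
    B ↦ C
    C ↦ DC
    D ↦ AB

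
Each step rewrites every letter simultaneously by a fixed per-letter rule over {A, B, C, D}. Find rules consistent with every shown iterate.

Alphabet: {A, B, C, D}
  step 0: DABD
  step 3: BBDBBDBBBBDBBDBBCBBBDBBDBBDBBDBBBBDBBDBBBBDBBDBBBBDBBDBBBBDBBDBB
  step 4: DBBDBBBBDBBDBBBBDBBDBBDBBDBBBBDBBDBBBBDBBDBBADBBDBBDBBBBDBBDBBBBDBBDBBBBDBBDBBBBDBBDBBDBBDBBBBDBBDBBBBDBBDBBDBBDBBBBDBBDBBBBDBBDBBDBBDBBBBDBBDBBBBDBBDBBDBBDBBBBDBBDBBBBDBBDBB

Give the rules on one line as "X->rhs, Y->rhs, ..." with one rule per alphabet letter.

A->CB, B->DBB, C->A, D->BB

  step 3 ⇒ step 4: BBDBBDBBBBDBBDBBCBBBDBBDBBDBBDBBBBDBBDBBBBDBBDBBBBDBBDBBBBDBBDBB ⇒ DBB·DBB·BB·DBB·DBB·BB·DBB·DBB·DBB·DBB·BB·DBB·DBB·BB·DBB·DBB·A·DBB·DBB·DBB·BB·DBB·DBB·BB·DBB·DBB·BB·DBB·DBB·BB·DBB·DBB·DBB·DBB·BB·DBB·DBB·BB·DBB·DBB·DBB·DBB·BB·DBB·DBB·BB·DBB·DBB·DBB·DBB·BB·DBB·DBB·BB·DBB·DBB·DBB·DBB·BB·DBB·DBB·BB·DBB·DBB
    B ↦ DBB
    C ↦ A
    D ↦ BB
    A ↦ CB  (constrained at step 0)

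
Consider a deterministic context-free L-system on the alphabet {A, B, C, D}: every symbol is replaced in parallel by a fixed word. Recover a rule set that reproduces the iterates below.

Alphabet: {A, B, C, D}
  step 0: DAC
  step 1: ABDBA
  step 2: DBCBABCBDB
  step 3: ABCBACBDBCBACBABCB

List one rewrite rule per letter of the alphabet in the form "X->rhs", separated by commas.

A->DB, B->CB, C->A, D->AB

  step 2 ⇒ step 3: DBCBABCBDB ⇒ AB·CB·A·CB·DB·CB·A·CB·AB·CB
    A ↦ DB
    B ↦ CB
    C ↦ A
    D ↦ AB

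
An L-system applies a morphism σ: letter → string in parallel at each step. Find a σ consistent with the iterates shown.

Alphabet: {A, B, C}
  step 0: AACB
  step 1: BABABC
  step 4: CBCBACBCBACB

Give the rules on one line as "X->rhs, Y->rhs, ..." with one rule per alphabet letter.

A->BA, B->C, C->B

  step 0 ⇒ step 1: AACB ⇒ BA·BA·B·C
    A ↦ BA
    B ↦ C
    C ↦ B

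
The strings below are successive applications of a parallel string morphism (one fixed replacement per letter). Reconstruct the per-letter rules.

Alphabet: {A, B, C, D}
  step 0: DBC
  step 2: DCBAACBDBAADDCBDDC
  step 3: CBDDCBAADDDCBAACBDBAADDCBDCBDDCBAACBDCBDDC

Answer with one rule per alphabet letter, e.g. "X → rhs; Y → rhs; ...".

A->D, B->BAA, C->DC, D->CBD

  step 2 ⇒ step 3: DCBAACBDBAADDCBDDC ⇒ CBD·DC·BAA·D·D·DC·BAA·CBD·BAA·D·D·CBD·CBD·DC·BAA·CBD·CBD·DC
    A ↦ D
    B ↦ BAA
    C ↦ DC
    D ↦ CBD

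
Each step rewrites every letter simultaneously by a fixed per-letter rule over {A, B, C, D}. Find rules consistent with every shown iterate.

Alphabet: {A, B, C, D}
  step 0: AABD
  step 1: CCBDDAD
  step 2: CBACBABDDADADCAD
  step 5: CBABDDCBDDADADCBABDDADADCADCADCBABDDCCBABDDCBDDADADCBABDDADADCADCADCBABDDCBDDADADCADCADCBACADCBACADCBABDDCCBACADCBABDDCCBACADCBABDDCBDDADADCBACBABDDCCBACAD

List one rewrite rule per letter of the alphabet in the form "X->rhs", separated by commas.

  step 1 ⇒ step 2: CCBDDAD ⇒ CBA·CBA·BDD·AD·AD·C·AD
    A ↦ C
    B ↦ BDD
    C ↦ CBA
    D ↦ AD

A->C, B->BDD, C->CBA, D->AD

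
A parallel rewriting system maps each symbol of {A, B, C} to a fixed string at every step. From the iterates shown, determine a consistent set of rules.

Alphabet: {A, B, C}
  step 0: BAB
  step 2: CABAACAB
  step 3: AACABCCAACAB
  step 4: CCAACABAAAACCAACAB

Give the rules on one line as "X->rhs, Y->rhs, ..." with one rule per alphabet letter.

A->C, B->AB, C->AA

  step 3 ⇒ step 4: AACABCCAACAB ⇒ C·C·AA·C·AB·AA·AA·C·C·AA·C·AB
    A ↦ C
    B ↦ AB
    C ↦ AA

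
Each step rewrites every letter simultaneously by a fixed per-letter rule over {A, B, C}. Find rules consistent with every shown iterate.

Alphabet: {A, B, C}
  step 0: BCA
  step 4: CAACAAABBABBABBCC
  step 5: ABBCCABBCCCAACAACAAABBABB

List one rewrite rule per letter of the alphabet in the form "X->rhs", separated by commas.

  step 4 ⇒ step 5: CAACAAABBABBABBCC ⇒ ABB·C·C·ABB·C·C·C·A·A·C·A·A·C·A·A·ABB·ABB
    A ↦ C
    B ↦ A
    C ↦ ABB

A->C, B->A, C->ABB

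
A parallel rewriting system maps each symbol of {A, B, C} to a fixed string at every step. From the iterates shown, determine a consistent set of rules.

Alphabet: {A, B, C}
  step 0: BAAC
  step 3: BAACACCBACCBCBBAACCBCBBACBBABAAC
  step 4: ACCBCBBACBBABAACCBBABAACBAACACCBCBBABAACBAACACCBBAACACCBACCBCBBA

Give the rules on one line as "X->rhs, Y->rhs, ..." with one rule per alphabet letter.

  step 3 ⇒ step 4: BAACACCBACCBCBBAACCBCBBACBBABAAC ⇒ AC·CB·CB·BA·CB·BA·BA·AC·CB·BA·BA·AC·BA·AC·AC·CB·CB·BA·BA·AC·BA·AC·AC·CB·BA·AC·AC·CB·AC·CB·CB·BA
    A ↦ CB
    B ↦ AC
    C ↦ BA

A->CB, B->AC, C->BA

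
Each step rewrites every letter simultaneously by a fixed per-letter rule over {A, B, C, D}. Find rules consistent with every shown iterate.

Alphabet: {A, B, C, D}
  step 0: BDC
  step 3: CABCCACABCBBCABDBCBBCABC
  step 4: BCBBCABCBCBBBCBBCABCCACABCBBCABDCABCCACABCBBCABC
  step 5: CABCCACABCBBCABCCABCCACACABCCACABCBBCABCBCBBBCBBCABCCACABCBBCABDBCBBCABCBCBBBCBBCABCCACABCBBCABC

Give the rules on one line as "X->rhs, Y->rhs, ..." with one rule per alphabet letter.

A->BB, B->CA, C->BC, D->BD

  step 4 ⇒ step 5: BCBBCABCBCBBBCBBCABCCACABCBBCABDCABCCACABCBBCABC ⇒ CA·BC·CA·CA·BC·BB·CA·BC·CA·BC·CA·CA·CA·BC·CA·CA·BC·BB·CA·BC·BC·BB·BC·BB·CA·BC·CA·CA·BC·BB·CA·BD·BC·BB·CA·BC·BC·BB·BC·BB·CA·BC·CA·CA·BC·BB·CA·BC
    A ↦ BB
    B ↦ CA
    C ↦ BC
    D ↦ BD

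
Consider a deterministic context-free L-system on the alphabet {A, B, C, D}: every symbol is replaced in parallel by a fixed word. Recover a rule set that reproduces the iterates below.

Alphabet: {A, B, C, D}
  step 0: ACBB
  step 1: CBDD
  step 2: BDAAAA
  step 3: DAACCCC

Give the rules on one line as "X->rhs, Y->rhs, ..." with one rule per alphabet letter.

A->C, B->D, C->B, D->AA

  step 2 ⇒ step 3: BDAAAA ⇒ D·AA·C·C·C·C
    A ↦ C
    B ↦ D
    D ↦ AA
  step 0 ⇒ step 1: ACBB ⇒ C·B·D·D
    C ↦ B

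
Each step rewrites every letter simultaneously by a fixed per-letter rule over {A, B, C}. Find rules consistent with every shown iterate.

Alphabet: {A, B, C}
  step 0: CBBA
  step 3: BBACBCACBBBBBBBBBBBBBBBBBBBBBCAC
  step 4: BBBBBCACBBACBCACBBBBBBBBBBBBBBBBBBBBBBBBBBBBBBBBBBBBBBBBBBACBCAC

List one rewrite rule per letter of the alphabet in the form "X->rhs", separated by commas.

  step 3 ⇒ step 4: BBACBCACBBBBBBBBBBBBBBBBBBBBBCAC ⇒ BB·BB·BC·AC·BB·AC·BC·AC·BB·BB·BB·BB·BB·BB·BB·BB·BB·BB·BB·BB·BB·BB·BB·BB·BB·BB·BB·BB·BB·AC·BC·AC
    A ↦ BC
    B ↦ BB
    C ↦ AC

A->BC, B->BB, C->AC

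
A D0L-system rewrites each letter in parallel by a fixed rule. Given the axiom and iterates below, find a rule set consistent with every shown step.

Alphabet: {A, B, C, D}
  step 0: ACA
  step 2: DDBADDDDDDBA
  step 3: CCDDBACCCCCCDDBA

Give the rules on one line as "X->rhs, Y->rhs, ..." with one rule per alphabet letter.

A->BA, B->DD, C->BB, D->C

  step 2 ⇒ step 3: DDBADDDDDDBA ⇒ C·C·DD·BA·C·C·C·C·C·C·DD·BA
    A ↦ BA
    B ↦ DD
    D ↦ C
    C ↦ BB  (constrained at step 0)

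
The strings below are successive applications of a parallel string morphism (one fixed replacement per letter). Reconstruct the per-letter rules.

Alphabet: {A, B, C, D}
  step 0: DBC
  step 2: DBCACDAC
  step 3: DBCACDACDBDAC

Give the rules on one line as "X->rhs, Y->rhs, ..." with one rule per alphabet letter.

A->D, B->C, C->AC, D->DB

  step 2 ⇒ step 3: DBCACDAC ⇒ DB·C·AC·D·AC·DB·D·AC
    A ↦ D
    B ↦ C
    C ↦ AC
    D ↦ DB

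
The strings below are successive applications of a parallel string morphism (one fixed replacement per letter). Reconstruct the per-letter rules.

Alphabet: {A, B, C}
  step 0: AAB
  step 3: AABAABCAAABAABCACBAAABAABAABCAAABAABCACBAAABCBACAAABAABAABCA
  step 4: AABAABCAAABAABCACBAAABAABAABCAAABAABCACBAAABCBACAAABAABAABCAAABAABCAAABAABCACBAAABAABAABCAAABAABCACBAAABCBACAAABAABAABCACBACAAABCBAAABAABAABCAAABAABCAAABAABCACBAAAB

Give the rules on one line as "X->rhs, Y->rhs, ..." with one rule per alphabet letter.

  step 3 ⇒ step 4: AABAABCAAABAABCACBAAABAABAABCAAABAABCACBAAABCBACAAABAABAABCA ⇒ AAB·AAB·CA·AAB·AAB·CA·CBA·AAB·AAB·AAB·CA·AAB·AAB·CA·CBA·AAB·CBA·CA·AAB·AAB·AAB·CA·AAB·AAB·CA·AAB·AAB·CA·CBA·AAB·AAB·AAB·CA·AAB·AAB·CA·CBA·AAB·CBA·CA·AAB·AAB·AAB·CA·CBA·CA·AAB·CBA·AAB·AAB·AAB·CA·AAB·AAB·CA·AAB·AAB·CA·CBA·AAB
    A ↦ AAB
    B ↦ CA
    C ↦ CBA

A->AAB, B->CA, C->CBA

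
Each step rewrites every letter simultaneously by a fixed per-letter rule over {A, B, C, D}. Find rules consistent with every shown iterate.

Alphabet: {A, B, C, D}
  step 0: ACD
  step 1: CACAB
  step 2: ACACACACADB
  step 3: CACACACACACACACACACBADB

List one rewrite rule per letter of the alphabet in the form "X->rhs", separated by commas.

A->CAC, B->ADB, C->A, D->B

  step 2 ⇒ step 3: ACACACACADB ⇒ CAC·A·CAC·A·CAC·A·CAC·A·CAC·B·ADB
    A ↦ CAC
    B ↦ ADB
    C ↦ A
    D ↦ B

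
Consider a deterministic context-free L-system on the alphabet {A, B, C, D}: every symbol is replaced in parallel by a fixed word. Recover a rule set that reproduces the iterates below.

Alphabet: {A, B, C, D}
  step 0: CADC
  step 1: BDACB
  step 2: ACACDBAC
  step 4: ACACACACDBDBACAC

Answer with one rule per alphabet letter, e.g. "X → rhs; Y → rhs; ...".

  step 1 ⇒ step 2: BDACB ⇒ AC·AC·D·B·AC
    A ↦ D
    B ↦ AC
    C ↦ B
    D ↦ AC

A->D, B->AC, C->B, D->AC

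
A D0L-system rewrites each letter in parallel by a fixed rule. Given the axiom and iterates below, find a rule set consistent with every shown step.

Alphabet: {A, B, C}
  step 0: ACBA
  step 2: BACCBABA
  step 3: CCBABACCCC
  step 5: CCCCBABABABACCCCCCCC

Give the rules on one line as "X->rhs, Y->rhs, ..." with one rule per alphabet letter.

  step 2 ⇒ step 3: BACCBABA ⇒ C·C·BA·BA·C·C·C·C
    A ↦ C
    B ↦ C
    C ↦ BA

A->C, B->C, C->BA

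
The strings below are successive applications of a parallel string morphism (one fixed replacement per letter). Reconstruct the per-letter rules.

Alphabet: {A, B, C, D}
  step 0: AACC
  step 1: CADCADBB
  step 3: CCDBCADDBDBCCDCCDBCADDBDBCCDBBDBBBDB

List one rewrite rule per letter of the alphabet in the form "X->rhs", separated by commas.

  step 0 ⇒ step 1: AACC ⇒ CAD·CAD·B·B
    A ↦ CAD
    C ↦ B
    B ↦ CCD  (constrained at step 1)
    D ↦ DB  (constrained at step 1)

A->CAD, B->CCD, C->B, D->DB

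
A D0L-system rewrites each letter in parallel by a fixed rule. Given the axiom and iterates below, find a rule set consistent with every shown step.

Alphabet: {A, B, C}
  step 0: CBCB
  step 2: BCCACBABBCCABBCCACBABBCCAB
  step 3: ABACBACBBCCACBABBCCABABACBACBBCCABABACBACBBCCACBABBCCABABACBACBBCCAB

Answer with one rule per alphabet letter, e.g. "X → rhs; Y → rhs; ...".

A->BCC, B->AB, C->ACB

  step 2 ⇒ step 3: BCCACBABBCCABBCCACBABBCCAB ⇒ AB·ACB·ACB·BCC·ACB·AB·BCC·AB·AB·ACB·ACB·BCC·AB·AB·ACB·ACB·BCC·ACB·AB·BCC·AB·AB·ACB·ACB·BCC·AB
    A ↦ BCC
    B ↦ AB
    C ↦ ACB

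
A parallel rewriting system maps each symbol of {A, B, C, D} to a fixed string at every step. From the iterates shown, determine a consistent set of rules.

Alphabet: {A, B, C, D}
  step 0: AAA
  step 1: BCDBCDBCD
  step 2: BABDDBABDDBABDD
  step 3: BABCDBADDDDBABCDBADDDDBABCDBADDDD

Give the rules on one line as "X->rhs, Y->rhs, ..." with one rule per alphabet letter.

A->BCD, B->BA, C->B, D->DD

  step 2 ⇒ step 3: BABDDBABDDBABDD ⇒ BA·BCD·BA·DD·DD·BA·BCD·BA·DD·DD·BA·BCD·BA·DD·DD
    A ↦ BCD
    B ↦ BA
    D ↦ DD
  step 1 ⇒ step 2: BCDBCDBCD ⇒ BA·B·DD·BA·B·DD·BA·B·DD
    C ↦ B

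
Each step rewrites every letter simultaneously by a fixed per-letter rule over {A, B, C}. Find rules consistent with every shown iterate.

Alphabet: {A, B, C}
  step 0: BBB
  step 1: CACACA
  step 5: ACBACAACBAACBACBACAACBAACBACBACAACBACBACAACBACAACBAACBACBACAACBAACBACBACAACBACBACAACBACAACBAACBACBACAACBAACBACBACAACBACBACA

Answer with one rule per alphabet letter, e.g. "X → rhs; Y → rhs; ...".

  step 0 ⇒ step 1: BBB ⇒ CA·CA·CA
    B ↦ CA
    A ↦ ACB  (constrained at step 1)
    C ↦ A  (constrained at step 1)

A->ACB, B->CA, C->A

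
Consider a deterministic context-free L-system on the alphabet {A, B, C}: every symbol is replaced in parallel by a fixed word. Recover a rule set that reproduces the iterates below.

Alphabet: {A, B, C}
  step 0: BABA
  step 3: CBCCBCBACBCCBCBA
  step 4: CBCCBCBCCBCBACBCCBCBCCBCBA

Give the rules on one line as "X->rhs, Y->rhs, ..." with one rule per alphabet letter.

A->BA, B->C, C->CB

  step 3 ⇒ step 4: CBCCBCBACBCCBCBA ⇒ CB·C·CB·CB·C·CB·C·BA·CB·C·CB·CB·C·CB·C·BA
    A ↦ BA
    B ↦ C
    C ↦ CB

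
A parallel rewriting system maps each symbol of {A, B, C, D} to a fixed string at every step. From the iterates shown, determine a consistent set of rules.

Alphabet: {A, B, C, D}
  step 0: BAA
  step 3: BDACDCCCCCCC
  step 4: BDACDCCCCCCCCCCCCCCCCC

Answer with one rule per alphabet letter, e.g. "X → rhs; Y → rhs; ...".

A->D, B->BDA, C->CC, D->C

  step 3 ⇒ step 4: BDACDCCCCCCC ⇒ BDA·C·D·CC·C·CC·CC·CC·CC·CC·CC·CC
    A ↦ D
    B ↦ BDA
    C ↦ CC
    D ↦ C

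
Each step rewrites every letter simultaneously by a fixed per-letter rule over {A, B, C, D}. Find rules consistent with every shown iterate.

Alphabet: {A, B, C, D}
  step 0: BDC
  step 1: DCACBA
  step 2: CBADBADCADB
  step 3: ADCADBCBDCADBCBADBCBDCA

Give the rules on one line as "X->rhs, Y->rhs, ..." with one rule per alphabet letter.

  step 2 ⇒ step 3: CBADBADCADB ⇒ A·DCA·DB·CB·DCA·DB·CB·A·DB·CB·DCA
    A ↦ DB
    B ↦ DCA
    C ↦ A
    D ↦ CB

A->DB, B->DCA, C->A, D->CB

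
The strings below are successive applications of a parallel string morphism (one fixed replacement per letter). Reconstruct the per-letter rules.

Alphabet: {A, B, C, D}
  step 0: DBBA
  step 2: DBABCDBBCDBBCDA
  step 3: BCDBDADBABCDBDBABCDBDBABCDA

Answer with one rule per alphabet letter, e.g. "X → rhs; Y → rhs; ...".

A->DA, B->DB, C->A, D->BC

  step 2 ⇒ step 3: DBABCDBBCDBBCDA ⇒ BC·DB·DA·DB·A·BC·DB·DB·A·BC·DB·DB·A·BC·DA
    A ↦ DA
    B ↦ DB
    C ↦ A
    D ↦ BC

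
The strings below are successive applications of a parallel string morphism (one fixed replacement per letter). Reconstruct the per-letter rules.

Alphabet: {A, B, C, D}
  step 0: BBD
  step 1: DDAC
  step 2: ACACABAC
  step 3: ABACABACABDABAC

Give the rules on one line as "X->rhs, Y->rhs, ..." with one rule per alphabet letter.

  step 2 ⇒ step 3: ACACABAC ⇒ AB·AC·AB·AC·AB·D·AB·AC
    A ↦ AB
    B ↦ D
    C ↦ AC
  step 0 ⇒ step 1: BBD ⇒ D·D·AC
    D ↦ AC

A->AB, B->D, C->AC, D->AC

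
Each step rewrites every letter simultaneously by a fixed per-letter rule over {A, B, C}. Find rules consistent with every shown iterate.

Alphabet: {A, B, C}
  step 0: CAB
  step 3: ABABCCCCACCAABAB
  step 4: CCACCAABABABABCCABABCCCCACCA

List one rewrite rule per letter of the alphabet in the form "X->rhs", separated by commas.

  step 3 ⇒ step 4: ABABCCCCACCAABAB ⇒ CC·A·CC·A·AB·AB·AB·AB·CC·AB·AB·CC·CC·A·CC·A
    A ↦ CC
    B ↦ A
    C ↦ AB

A->CC, B->A, C->AB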